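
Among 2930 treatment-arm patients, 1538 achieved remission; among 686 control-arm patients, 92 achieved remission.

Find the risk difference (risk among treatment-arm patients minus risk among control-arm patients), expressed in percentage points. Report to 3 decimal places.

39.080

risk, treatment-arm patients = 1538/2930 = 0.5249
risk, control-arm patients = 92/686 = 0.1341
risk difference = 0.5249 − 0.1341 = 0.3908 → 39.080 percentage points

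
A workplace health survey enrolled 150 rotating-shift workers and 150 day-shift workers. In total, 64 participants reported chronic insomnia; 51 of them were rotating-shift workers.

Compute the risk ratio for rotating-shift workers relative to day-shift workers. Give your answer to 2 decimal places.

RR ≈ 3.92

rotating-shift workers without the outcome: 150 − 51 = 99
day-shift workers with the outcome: 64 − 51 = 13
day-shift workers without the outcome: 150 − 13 = 137
risk, rotating-shift workers = 51/150 = 0.3400
risk, day-shift workers = 13/150 = 0.0867
RR = 0.3400 / 0.0867 = 3.92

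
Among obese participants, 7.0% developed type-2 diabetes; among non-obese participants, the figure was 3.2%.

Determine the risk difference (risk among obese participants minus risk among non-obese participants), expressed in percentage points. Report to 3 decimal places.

risk difference = 0.07000 − 0.03200 = 0.03800 → 3.800 percentage points

RD: 3.800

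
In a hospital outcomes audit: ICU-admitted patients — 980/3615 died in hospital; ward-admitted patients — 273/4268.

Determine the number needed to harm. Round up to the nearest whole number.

risk, ICU-admitted patients = 980/3615 = 0.271093
risk, ward-admitted patients = 273/4268 = 0.063964
absolute risk difference = 0.207128
1 / 0.207128 = 4.828 → round up → 5

5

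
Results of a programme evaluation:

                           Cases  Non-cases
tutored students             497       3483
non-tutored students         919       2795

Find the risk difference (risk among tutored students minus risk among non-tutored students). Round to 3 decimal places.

risk, tutored students = 497/3980 = 0.1249
risk, non-tutored students = 919/3714 = 0.2474
risk difference = 0.1249 − 0.2474 = -0.123

-0.123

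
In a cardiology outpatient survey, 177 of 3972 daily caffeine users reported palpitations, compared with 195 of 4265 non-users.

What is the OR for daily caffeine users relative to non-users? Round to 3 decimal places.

OR = (177 × 4070) / (3795 × 195) = 720390/740025 ≈ 0.973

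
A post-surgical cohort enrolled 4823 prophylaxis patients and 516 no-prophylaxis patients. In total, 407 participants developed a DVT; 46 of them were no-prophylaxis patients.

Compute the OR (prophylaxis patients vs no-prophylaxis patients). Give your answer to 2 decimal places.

0.83

prophylaxis patients with the outcome: 407 − 46 = 361
prophylaxis patients without the outcome: 4823 − 361 = 4462
no-prophylaxis patients without the outcome: 516 − 46 = 470
odds, prophylaxis patients = 361/4462 = 0.0809
odds, no-prophylaxis patients = 46/470 = 0.0979
OR = 0.0809 / 0.0979 = 0.83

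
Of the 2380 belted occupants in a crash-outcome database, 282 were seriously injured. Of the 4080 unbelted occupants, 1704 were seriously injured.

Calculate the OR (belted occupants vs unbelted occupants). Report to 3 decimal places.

OR = (282 × 2376) / (2098 × 1704) = 670032/3574992 ≈ 0.187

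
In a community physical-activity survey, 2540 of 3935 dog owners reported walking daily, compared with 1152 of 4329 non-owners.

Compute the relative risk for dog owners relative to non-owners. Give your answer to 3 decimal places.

RR ≈ 2.426

risk, dog owners = 2540/3935 = 0.6455
risk, non-owners = 1152/4329 = 0.2661
RR = 0.6455 / 0.2661 = 2.426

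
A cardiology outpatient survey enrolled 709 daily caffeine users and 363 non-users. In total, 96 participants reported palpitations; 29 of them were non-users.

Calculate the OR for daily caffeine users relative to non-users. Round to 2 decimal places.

OR: 1.20

daily caffeine users with the outcome: 96 − 29 = 67
daily caffeine users without the outcome: 709 − 67 = 642
non-users without the outcome: 363 − 29 = 334
OR = (67 × 334) / (642 × 29) = 22378/18618 ≈ 1.20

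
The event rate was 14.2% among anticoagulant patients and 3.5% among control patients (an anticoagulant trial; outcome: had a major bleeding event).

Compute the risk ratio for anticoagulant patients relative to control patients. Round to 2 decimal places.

RR = 0.14200 / 0.03500 = 4.06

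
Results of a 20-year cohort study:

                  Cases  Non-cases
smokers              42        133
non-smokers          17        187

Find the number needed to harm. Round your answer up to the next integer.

risk, smokers = 42/175 = 0.240000
risk, non-smokers = 17/204 = 0.083333
absolute risk difference = 0.156667
1 / 0.156667 = 6.383 → round up → 7

NNH: 7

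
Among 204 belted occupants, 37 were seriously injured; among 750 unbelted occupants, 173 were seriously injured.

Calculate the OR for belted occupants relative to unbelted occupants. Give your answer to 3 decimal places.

OR = (37 × 577) / (167 × 173) = 21349/28891 ≈ 0.739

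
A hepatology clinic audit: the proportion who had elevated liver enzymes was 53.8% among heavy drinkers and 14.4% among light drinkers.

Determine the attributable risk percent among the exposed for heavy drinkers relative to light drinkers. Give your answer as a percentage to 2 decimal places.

AR% = (0.5380 − 0.1440) / 0.5380 = 0.7323 → 73.23%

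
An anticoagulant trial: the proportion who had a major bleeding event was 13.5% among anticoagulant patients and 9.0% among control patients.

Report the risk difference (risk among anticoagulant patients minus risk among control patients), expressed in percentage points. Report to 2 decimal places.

4.50

risk difference = 0.1350 − 0.0900 = 0.0450 → 4.50 percentage points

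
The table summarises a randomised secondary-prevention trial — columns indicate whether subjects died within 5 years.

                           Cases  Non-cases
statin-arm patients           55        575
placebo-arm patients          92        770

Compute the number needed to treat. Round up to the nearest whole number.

risk, statin-arm patients = 55/630 = 0.087302
risk, placebo-arm patients = 92/862 = 0.106729
absolute risk difference = 0.019427
1 / 0.019427 = 51.475 → round up → 52

52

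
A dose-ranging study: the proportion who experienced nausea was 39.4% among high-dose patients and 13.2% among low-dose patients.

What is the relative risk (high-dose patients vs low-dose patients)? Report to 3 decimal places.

RR = 0.3940 / 0.1320 = 2.985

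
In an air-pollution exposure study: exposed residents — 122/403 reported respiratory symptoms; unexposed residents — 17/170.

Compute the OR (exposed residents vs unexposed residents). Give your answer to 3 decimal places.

OR = (122 × 153) / (281 × 17) = 18666/4777 ≈ 3.907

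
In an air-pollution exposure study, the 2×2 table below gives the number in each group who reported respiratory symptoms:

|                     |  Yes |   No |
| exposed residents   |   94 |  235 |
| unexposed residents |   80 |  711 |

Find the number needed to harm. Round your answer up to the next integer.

NNH = 6

risk, exposed residents = 94/329 = 0.285714
risk, unexposed residents = 80/791 = 0.101138
absolute risk difference = 0.184576
1 / 0.184576 = 5.418 → round up → 6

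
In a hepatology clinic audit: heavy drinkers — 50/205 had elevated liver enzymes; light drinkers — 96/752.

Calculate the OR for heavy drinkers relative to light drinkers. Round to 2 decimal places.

OR = (50 × 656) / (155 × 96) = 32800/14880 ≈ 2.20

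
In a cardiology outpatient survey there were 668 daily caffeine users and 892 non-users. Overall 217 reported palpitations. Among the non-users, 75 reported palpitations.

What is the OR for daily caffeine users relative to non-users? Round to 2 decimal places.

2.94

daily caffeine users with the outcome: 217 − 75 = 142
daily caffeine users without the outcome: 668 − 142 = 526
non-users without the outcome: 892 − 75 = 817
OR = (142 × 817) / (526 × 75) = 116014/39450 ≈ 2.94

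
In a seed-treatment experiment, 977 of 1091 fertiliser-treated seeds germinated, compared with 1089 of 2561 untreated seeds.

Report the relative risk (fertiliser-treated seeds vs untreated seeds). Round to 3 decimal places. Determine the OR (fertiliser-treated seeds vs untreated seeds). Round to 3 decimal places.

RR = 2.106; OR = 11.584

risk, fertiliser-treated seeds = 977/1091 = 0.8955
risk, untreated seeds = 1089/2561 = 0.4252
RR = 0.8955 / 0.4252 = 2.106
OR = (977 × 1472) / (114 × 1089) = 1438144/124146 ≈ 11.584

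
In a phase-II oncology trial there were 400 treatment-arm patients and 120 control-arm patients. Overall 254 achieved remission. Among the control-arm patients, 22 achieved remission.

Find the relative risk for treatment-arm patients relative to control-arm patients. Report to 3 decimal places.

treatment-arm patients with the outcome: 254 − 22 = 232
treatment-arm patients without the outcome: 400 − 232 = 168
control-arm patients without the outcome: 120 − 22 = 98
risk, treatment-arm patients = 232/400 = 0.5800
risk, control-arm patients = 22/120 = 0.1833
RR = 0.5800 / 0.1833 = 3.164

3.164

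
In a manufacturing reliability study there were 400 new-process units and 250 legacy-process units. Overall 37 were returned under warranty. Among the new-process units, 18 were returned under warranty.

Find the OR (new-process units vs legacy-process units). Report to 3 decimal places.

0.573

new-process units without the outcome: 400 − 18 = 382
legacy-process units with the outcome: 37 − 18 = 19
legacy-process units without the outcome: 250 − 19 = 231
odds, new-process units = 18/382 = 0.04712
odds, legacy-process units = 19/231 = 0.08225
OR = 0.04712 / 0.08225 = 0.573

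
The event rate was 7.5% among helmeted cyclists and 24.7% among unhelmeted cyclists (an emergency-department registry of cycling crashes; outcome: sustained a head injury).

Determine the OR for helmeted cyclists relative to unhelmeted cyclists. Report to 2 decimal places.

odds, helmeted cyclists = 0.0750/0.9250 = 0.0811
odds, unhelmeted cyclists = 0.2470/0.7530 = 0.3280
OR = 0.0811 / 0.3280 = 0.25

0.25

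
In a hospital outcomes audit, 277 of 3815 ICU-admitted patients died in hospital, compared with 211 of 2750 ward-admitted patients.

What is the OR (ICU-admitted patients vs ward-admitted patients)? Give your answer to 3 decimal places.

odds, ICU-admitted patients = 277/3538 = 0.0783
odds, ward-admitted patients = 211/2539 = 0.0831
OR = 0.0783 / 0.0831 = 0.942

OR ≈ 0.942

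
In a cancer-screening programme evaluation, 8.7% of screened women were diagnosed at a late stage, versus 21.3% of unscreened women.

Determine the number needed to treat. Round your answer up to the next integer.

NNT = 8

absolute risk difference = 0.126000
1 / 0.126000 = 7.937 → round up → 8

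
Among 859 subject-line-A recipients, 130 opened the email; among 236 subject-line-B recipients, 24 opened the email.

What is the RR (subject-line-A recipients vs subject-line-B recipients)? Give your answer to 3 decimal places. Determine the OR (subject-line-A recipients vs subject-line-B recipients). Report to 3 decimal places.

risk, subject-line-A recipients = 130/859 = 0.1513
risk, subject-line-B recipients = 24/236 = 0.1017
RR = 0.1513 / 0.1017 = 1.488
odds, subject-line-A recipients = 130/729 = 0.1783
odds, subject-line-B recipients = 24/212 = 0.1132
OR = 0.1783 / 0.1132 = 1.575

RR = 1.488; OR = 1.575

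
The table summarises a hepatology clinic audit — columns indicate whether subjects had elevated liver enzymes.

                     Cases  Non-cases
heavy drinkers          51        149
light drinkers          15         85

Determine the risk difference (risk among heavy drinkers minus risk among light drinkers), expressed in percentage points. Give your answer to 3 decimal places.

risk, heavy drinkers = 51/200 = 0.2550
risk, light drinkers = 15/100 = 0.1500
risk difference = 0.2550 − 0.1500 = 0.1050 → 10.500 percentage points

RD ≈ 10.500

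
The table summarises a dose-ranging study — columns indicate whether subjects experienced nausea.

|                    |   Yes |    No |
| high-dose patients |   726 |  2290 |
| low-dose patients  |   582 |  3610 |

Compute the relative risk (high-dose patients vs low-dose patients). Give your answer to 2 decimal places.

risk, high-dose patients = 726/3016 = 0.2407
risk, low-dose patients = 582/4192 = 0.1388
RR = 0.2407 / 0.1388 = 1.73

RR = 1.73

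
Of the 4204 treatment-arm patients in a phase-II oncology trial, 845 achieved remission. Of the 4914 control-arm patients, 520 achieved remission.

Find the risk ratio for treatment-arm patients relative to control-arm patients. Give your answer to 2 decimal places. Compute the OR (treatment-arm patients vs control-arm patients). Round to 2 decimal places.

risk, treatment-arm patients = 845/4204 = 0.2010
risk, control-arm patients = 520/4914 = 0.1058
RR = 0.2010 / 0.1058 = 1.90
OR = (845 × 4394) / (3359 × 520) = 3712930/1746680 ≈ 2.13

RR = 1.90; OR = 2.13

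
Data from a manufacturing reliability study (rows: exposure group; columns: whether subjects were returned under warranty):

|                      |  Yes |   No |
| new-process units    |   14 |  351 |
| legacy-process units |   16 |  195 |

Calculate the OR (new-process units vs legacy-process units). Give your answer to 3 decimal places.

0.486

odds, new-process units = 14/351 = 0.03989
odds, legacy-process units = 16/195 = 0.08205
OR = 0.03989 / 0.08205 = 0.486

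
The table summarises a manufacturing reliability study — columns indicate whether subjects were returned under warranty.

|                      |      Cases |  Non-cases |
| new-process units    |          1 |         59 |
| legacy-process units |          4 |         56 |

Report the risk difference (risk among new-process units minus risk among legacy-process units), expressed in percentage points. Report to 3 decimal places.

risk, new-process units = 1/60 = 0.01667
risk, legacy-process units = 4/60 = 0.06667
risk difference = 0.01667 − 0.06667 = -0.05000 → -5.000 percentage points

-5.000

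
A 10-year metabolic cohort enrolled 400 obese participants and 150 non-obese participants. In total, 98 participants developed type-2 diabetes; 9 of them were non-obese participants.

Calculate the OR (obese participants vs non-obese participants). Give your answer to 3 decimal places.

OR: 4.483

obese participants with the outcome: 98 − 9 = 89
obese participants without the outcome: 400 − 89 = 311
non-obese participants without the outcome: 150 − 9 = 141
OR = (89 × 141) / (311 × 9) = 12549/2799 ≈ 4.483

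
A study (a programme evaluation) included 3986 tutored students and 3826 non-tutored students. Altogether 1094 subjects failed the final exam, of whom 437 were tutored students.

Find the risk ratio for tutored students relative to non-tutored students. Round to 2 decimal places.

tutored students without the outcome: 3986 − 437 = 3549
non-tutored students with the outcome: 1094 − 437 = 657
non-tutored students without the outcome: 3826 − 657 = 3169
risk, tutored students = 437/3986 = 0.1096
risk, non-tutored students = 657/3826 = 0.1717
RR = 0.1096 / 0.1717 = 0.64

0.64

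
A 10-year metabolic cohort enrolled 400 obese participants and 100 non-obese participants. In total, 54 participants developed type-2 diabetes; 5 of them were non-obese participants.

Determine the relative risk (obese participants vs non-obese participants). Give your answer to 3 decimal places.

obese participants with the outcome: 54 − 5 = 49
obese participants without the outcome: 400 − 49 = 351
non-obese participants without the outcome: 100 − 5 = 95
risk, obese participants = 49/400 = 0.1225
risk, non-obese participants = 5/100 = 0.0500
RR = 0.1225 / 0.0500 = 2.450

RR = 2.450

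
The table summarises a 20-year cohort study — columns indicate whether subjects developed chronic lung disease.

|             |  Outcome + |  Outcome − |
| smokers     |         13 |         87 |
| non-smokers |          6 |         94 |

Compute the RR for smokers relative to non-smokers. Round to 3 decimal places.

risk, smokers = 13/100 = 0.1300
risk, non-smokers = 6/100 = 0.0600
RR = 0.1300 / 0.0600 = 2.167

RR = 2.167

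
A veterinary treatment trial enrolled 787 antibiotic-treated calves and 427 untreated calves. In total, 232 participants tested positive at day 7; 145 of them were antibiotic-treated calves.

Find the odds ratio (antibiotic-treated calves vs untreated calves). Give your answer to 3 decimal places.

OR = 0.883

antibiotic-treated calves without the outcome: 787 − 145 = 642
untreated calves with the outcome: 232 − 145 = 87
untreated calves without the outcome: 427 − 87 = 340
odds, antibiotic-treated calves = 145/642 = 0.2259
odds, untreated calves = 87/340 = 0.2559
OR = 0.2259 / 0.2559 = 0.883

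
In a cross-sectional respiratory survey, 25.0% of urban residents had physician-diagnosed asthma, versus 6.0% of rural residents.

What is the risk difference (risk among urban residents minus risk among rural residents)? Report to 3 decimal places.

risk difference = 0.2500 − 0.0600 = 0.190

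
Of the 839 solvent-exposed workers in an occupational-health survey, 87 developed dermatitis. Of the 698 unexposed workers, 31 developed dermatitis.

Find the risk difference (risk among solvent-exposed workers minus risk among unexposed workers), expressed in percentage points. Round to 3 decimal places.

RD: 5.928

risk, solvent-exposed workers = 87/839 = 0.10369
risk, unexposed workers = 31/698 = 0.04441
risk difference = 0.10369 − 0.04441 = 0.05928 → 5.928 percentage points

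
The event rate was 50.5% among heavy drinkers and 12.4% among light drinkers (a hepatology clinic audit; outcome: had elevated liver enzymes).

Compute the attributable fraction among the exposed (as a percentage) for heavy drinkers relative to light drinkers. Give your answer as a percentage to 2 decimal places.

AR% = (0.5050 − 0.1240) / 0.5050 = 0.7545 → 75.45%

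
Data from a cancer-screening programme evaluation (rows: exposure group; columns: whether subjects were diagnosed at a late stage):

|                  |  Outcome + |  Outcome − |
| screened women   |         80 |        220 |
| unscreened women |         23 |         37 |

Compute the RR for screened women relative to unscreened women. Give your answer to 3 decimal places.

0.696

risk, screened women = 80/300 = 0.2667
risk, unscreened women = 23/60 = 0.3833
RR = 0.2667 / 0.3833 = 0.696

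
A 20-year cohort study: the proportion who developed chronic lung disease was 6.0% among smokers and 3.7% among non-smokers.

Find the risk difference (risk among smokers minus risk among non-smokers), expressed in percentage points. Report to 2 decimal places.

risk difference = 0.06000 − 0.03700 = 0.02300 → 2.30 percentage points

2.30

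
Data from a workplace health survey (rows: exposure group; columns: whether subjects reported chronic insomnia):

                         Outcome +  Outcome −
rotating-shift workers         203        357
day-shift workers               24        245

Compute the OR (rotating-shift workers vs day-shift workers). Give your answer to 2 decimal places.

OR ≈ 5.80

odds, rotating-shift workers = 203/357 = 0.5686
odds, day-shift workers = 24/245 = 0.0980
OR = 0.5686 / 0.0980 = 5.80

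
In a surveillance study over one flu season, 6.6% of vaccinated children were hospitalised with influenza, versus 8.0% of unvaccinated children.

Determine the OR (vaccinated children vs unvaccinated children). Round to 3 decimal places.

OR ≈ 0.813

odds, vaccinated children = 0.0660/0.9340 = 0.0707
odds, unvaccinated children = 0.0800/0.9200 = 0.0870
OR = 0.0707 / 0.0870 = 0.813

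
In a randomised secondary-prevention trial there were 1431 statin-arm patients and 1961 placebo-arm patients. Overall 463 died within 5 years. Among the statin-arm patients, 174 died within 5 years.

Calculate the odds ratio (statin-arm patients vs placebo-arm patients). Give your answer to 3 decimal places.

0.801

statin-arm patients without the outcome: 1431 − 174 = 1257
placebo-arm patients with the outcome: 463 − 174 = 289
placebo-arm patients without the outcome: 1961 − 289 = 1672
OR = (174 × 1672) / (1257 × 289) = 290928/363273 ≈ 0.801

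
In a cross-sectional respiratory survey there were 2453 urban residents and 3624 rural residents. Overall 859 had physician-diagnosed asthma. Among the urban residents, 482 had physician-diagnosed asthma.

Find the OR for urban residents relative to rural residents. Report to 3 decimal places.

urban residents without the outcome: 2453 − 482 = 1971
rural residents with the outcome: 859 − 482 = 377
rural residents without the outcome: 3624 − 377 = 3247
OR = (482 × 3247) / (1971 × 377) = 1565054/743067 ≈ 2.106

OR: 2.106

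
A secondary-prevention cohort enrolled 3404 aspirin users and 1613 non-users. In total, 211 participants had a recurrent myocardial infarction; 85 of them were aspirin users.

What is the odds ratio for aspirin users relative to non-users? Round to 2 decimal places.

aspirin users without the outcome: 3404 − 85 = 3319
non-users with the outcome: 211 − 85 = 126
non-users without the outcome: 1613 − 126 = 1487
OR = (85 × 1487) / (3319 × 126) = 126395/418194 ≈ 0.30

0.30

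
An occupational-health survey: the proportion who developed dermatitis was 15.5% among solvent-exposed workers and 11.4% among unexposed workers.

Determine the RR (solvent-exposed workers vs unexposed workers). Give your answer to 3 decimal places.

RR = 0.1550 / 0.1140 = 1.360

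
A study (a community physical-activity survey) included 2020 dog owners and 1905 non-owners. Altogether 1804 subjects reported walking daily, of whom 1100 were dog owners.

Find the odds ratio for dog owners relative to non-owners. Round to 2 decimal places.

OR ≈ 2.04

dog owners without the outcome: 2020 − 1100 = 920
non-owners with the outcome: 1804 − 1100 = 704
non-owners without the outcome: 1905 − 704 = 1201
OR = (1100 × 1201) / (920 × 704) = 1321100/647680 ≈ 2.04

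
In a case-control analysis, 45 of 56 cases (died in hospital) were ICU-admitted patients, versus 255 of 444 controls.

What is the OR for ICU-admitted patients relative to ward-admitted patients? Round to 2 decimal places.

OR = (45 × 189) / (255 × 11) = 8505/2805 ≈ 3.03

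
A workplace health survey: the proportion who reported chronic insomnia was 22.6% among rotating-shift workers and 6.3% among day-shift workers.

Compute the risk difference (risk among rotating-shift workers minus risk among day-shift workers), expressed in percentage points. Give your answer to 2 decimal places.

16.30

risk difference = 0.2260 − 0.0630 = 0.1630 → 16.30 percentage points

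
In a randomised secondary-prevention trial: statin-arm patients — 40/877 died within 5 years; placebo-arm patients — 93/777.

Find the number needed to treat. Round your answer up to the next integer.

NNT ≈ 14

risk, statin-arm patients = 40/877 = 0.045610
risk, placebo-arm patients = 93/777 = 0.119691
absolute risk difference = 0.074081
1 / 0.074081 = 13.499 → round up → 14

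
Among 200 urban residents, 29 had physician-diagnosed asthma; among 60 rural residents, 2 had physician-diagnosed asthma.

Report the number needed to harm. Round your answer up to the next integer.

risk, urban residents = 29/200 = 0.145000
risk, rural residents = 2/60 = 0.033333
absolute risk difference = 0.111667
1 / 0.111667 = 8.955 → round up → 9

NNH ≈ 9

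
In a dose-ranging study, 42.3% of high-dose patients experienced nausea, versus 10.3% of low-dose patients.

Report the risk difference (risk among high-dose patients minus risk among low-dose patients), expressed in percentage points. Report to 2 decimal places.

risk difference = 0.4230 − 0.1030 = 0.3200 → 32.00 percentage points

32.00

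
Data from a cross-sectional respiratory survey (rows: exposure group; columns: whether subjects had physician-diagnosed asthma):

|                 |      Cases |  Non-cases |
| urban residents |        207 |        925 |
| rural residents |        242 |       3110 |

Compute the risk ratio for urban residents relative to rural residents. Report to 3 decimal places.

risk, urban residents = 207/1132 = 0.1829
risk, rural residents = 242/3352 = 0.0722
RR = 0.1829 / 0.0722 = 2.533

2.533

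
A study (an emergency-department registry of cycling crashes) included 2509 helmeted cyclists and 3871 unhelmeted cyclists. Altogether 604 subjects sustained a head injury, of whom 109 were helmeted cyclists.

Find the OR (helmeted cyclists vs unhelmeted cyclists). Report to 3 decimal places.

helmeted cyclists without the outcome: 2509 − 109 = 2400
unhelmeted cyclists with the outcome: 604 − 109 = 495
unhelmeted cyclists without the outcome: 3871 − 495 = 3376
OR = (109 × 3376) / (2400 × 495) = 367984/1188000 ≈ 0.310

0.310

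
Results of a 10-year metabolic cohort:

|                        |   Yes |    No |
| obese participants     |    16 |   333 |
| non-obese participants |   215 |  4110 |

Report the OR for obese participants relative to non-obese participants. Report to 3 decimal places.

OR = (16 × 4110) / (333 × 215) = 65760/71595 ≈ 0.918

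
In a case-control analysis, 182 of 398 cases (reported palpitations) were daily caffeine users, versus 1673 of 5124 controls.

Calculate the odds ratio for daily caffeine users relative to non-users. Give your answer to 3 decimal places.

OR: 1.738

odds, daily caffeine users = 182/1673 = 0.1088
odds, non-users = 216/3451 = 0.0626
OR = 0.1088 / 0.0626 = 1.738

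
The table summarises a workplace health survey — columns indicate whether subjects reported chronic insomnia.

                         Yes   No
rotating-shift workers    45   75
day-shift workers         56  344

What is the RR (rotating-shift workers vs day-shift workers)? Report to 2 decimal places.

risk, rotating-shift workers = 45/120 = 0.3750
risk, day-shift workers = 56/400 = 0.1400
RR = 0.3750 / 0.1400 = 2.68

RR = 2.68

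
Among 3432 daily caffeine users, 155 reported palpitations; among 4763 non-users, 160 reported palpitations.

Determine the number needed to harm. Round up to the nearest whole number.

NNH = 87

risk, daily caffeine users = 155/3432 = 0.045163
risk, non-users = 160/4763 = 0.033592
absolute risk difference = 0.011571
1 / 0.011571 = 86.423 → round up → 87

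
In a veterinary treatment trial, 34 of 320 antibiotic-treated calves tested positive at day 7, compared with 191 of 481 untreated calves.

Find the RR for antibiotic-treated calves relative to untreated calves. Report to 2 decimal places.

risk, antibiotic-treated calves = 34/320 = 0.1062
risk, untreated calves = 191/481 = 0.3971
RR = 0.1062 / 0.3971 = 0.27

RR = 0.27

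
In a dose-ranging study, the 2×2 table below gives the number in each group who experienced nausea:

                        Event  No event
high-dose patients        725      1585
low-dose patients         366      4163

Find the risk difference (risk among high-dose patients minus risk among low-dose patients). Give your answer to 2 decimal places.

risk, high-dose patients = 725/2310 = 0.3139
risk, low-dose patients = 366/4529 = 0.0808
risk difference = 0.3139 − 0.0808 = 0.23

0.23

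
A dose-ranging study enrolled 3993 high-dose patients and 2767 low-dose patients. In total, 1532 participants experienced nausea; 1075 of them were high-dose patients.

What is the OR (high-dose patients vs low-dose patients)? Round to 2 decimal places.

high-dose patients without the outcome: 3993 − 1075 = 2918
low-dose patients with the outcome: 1532 − 1075 = 457
low-dose patients without the outcome: 2767 − 457 = 2310
OR = (1075 × 2310) / (2918 × 457) = 2483250/1333526 ≈ 1.86

1.86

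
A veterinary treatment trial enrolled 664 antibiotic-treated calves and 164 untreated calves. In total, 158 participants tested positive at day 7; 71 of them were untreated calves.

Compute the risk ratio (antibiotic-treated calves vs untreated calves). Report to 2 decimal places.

RR ≈ 0.30

antibiotic-treated calves with the outcome: 158 − 71 = 87
antibiotic-treated calves without the outcome: 664 − 87 = 577
untreated calves without the outcome: 164 − 71 = 93
risk, antibiotic-treated calves = 87/664 = 0.1310
risk, untreated calves = 71/164 = 0.4329
RR = 0.1310 / 0.4329 = 0.30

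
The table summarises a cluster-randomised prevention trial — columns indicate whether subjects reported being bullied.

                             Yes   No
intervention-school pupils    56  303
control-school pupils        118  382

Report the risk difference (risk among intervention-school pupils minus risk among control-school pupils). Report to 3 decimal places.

-0.080

risk, intervention-school pupils = 56/359 = 0.1560
risk, control-school pupils = 118/500 = 0.2360
risk difference = 0.1560 − 0.2360 = -0.080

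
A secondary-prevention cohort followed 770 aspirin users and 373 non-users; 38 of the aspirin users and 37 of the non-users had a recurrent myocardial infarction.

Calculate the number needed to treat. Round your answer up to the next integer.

NNT = 21

risk, aspirin users = 38/770 = 0.049351
risk, non-users = 37/373 = 0.099196
absolute risk difference = 0.049845
1 / 0.049845 = 20.062 → round up → 21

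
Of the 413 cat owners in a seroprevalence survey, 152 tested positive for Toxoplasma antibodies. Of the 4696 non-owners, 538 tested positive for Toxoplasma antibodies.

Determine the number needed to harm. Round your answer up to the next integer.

NNH ≈ 4

risk, cat owners = 152/413 = 0.368039
risk, non-owners = 538/4696 = 0.114566
absolute risk difference = 0.253473
1 / 0.253473 = 3.945 → round up → 4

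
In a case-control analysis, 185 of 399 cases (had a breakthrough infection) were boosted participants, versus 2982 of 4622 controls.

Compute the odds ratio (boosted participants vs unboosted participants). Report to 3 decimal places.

OR ≈ 0.475

odds, boosted participants = 185/2982 = 0.0620
odds, unboosted participants = 214/1640 = 0.1305
OR = 0.0620 / 0.1305 = 0.475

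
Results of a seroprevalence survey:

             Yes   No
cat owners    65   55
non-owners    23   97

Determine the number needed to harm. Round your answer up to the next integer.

risk, cat owners = 65/120 = 0.541667
risk, non-owners = 23/120 = 0.191667
absolute risk difference = 0.350000
1 / 0.350000 = 2.857 → round up → 3

3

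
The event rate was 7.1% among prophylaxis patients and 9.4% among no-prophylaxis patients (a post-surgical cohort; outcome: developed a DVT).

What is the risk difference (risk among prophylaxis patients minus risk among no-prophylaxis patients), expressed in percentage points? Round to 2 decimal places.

risk difference = 0.0710 − 0.0940 = -0.0230 → -2.30 percentage points

RD ≈ -2.30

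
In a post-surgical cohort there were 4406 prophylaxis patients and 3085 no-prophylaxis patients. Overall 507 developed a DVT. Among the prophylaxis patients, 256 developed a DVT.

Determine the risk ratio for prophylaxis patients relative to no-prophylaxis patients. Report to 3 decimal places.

RR: 0.714

prophylaxis patients without the outcome: 4406 − 256 = 4150
no-prophylaxis patients with the outcome: 507 − 256 = 251
no-prophylaxis patients without the outcome: 3085 − 251 = 2834
risk, prophylaxis patients = 256/4406 = 0.0581
risk, no-prophylaxis patients = 251/3085 = 0.0814
RR = 0.0581 / 0.0814 = 0.714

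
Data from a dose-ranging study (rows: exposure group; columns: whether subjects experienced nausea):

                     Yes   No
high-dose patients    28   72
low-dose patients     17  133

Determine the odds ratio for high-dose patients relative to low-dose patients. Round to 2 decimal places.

odds, high-dose patients = 28/72 = 0.3889
odds, low-dose patients = 17/133 = 0.1278
OR = 0.3889 / 0.1278 = 3.04

OR = 3.04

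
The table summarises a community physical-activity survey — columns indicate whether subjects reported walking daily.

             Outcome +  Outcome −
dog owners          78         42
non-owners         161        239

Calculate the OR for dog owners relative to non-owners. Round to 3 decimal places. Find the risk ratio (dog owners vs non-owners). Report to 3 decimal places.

OR = 2.757; RR = 1.615

OR = (78 × 239) / (42 × 161) = 18642/6762 ≈ 2.757
risk, dog owners = 78/120 = 0.6500
risk, non-owners = 161/400 = 0.4025
RR = 0.6500 / 0.4025 = 1.615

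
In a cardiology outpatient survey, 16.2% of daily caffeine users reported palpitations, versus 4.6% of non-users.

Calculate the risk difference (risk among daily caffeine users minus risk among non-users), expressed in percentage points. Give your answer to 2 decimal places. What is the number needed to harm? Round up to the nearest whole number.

risk difference = 0.16200 − 0.04600 = 0.11600 → 11.60 percentage points
absolute risk difference = 0.116000
1 / 0.116000 = 8.621 → round up → 9

RD = 11.60; NNH = 9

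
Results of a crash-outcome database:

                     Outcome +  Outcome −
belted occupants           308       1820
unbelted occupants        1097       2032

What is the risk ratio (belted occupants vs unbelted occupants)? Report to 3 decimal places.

RR ≈ 0.413

risk, belted occupants = 308/2128 = 0.1447
risk, unbelted occupants = 1097/3129 = 0.3506
RR = 0.1447 / 0.3506 = 0.413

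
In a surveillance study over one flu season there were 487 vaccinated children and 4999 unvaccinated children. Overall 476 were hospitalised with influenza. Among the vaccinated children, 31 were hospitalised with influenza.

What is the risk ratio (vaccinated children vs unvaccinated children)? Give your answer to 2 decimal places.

0.72

vaccinated children without the outcome: 487 − 31 = 456
unvaccinated children with the outcome: 476 − 31 = 445
unvaccinated children without the outcome: 4999 − 445 = 4554
risk, vaccinated children = 31/487 = 0.0637
risk, unvaccinated children = 445/4999 = 0.0890
RR = 0.0637 / 0.0890 = 0.72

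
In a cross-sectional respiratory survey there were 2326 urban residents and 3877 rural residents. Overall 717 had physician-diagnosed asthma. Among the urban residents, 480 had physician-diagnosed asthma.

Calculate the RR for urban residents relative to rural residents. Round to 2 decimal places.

urban residents without the outcome: 2326 − 480 = 1846
rural residents with the outcome: 717 − 480 = 237
rural residents without the outcome: 3877 − 237 = 3640
risk, urban residents = 480/2326 = 0.2064
risk, rural residents = 237/3877 = 0.0611
RR = 0.2064 / 0.0611 = 3.38

RR: 3.38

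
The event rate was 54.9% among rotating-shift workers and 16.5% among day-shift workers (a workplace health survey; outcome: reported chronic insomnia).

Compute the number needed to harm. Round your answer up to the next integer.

NNH ≈ 3

absolute risk difference = 0.384000
1 / 0.384000 = 2.604 → round up → 3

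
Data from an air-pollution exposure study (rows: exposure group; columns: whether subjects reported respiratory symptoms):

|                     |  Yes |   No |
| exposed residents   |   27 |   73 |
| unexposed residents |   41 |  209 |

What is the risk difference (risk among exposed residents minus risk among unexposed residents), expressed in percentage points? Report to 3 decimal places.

risk, exposed residents = 27/100 = 0.2700
risk, unexposed residents = 41/250 = 0.1640
risk difference = 0.2700 − 0.1640 = 0.1060 → 10.600 percentage points

RD ≈ 10.600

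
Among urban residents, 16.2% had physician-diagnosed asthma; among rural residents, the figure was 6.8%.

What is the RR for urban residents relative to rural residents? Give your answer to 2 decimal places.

RR = 0.1620 / 0.0680 = 2.38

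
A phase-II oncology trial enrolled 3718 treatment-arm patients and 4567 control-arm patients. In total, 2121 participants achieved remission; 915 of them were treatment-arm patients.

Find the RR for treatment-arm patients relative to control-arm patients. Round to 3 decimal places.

RR = 0.932

treatment-arm patients without the outcome: 3718 − 915 = 2803
control-arm patients with the outcome: 2121 − 915 = 1206
control-arm patients without the outcome: 4567 − 1206 = 3361
risk, treatment-arm patients = 915/3718 = 0.2461
risk, control-arm patients = 1206/4567 = 0.2641
RR = 0.2461 / 0.2641 = 0.932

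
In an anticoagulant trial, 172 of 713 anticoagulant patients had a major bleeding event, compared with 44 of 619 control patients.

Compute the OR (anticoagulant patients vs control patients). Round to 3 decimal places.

OR = (172 × 575) / (541 × 44) = 98900/23804 ≈ 4.155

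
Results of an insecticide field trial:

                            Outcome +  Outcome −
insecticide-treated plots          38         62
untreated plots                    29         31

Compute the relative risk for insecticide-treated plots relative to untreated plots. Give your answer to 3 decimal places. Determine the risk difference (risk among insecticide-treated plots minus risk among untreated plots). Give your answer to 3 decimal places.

risk, insecticide-treated plots = 38/100 = 0.3800
risk, untreated plots = 29/60 = 0.4833
RR = 0.3800 / 0.4833 = 0.786
risk difference = 0.3800 − 0.4833 = -0.103

RR = 0.786; RD = -0.103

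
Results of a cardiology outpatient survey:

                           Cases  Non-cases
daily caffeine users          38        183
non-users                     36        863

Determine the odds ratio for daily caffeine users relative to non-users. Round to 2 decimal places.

OR = (38 × 863) / (183 × 36) = 32794/6588 ≈ 4.98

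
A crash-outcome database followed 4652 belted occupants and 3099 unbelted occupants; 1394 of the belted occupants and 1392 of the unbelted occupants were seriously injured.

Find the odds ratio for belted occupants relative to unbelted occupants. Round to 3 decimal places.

OR = (1394 × 1707) / (3258 × 1392) = 2379558/4535136 ≈ 0.525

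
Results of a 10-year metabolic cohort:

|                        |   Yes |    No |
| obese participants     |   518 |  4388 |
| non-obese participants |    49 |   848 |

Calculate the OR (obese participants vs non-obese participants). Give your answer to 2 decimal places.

odds, obese participants = 518/4388 = 0.1180
odds, non-obese participants = 49/848 = 0.0578
OR = 0.1180 / 0.0578 = 2.04

2.04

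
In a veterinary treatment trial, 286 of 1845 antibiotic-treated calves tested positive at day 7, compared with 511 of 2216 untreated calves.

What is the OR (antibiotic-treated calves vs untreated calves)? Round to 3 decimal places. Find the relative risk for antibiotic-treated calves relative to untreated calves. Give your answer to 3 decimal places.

OR = (286 × 1705) / (1559 × 511) = 487630/796649 ≈ 0.612
risk, antibiotic-treated calves = 286/1845 = 0.1550
risk, untreated calves = 511/2216 = 0.2306
RR = 0.1550 / 0.2306 = 0.672

OR = 0.612; RR = 0.672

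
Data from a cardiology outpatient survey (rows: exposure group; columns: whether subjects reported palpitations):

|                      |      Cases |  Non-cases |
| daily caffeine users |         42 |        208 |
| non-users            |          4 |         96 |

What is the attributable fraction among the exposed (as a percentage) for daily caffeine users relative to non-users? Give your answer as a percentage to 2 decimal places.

76.19%

risk, daily caffeine users = 42/250 = 0.16800
risk, non-users = 4/100 = 0.04000
AR% = (0.16800 − 0.04000) / 0.16800 = 0.7619 → 76.19%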